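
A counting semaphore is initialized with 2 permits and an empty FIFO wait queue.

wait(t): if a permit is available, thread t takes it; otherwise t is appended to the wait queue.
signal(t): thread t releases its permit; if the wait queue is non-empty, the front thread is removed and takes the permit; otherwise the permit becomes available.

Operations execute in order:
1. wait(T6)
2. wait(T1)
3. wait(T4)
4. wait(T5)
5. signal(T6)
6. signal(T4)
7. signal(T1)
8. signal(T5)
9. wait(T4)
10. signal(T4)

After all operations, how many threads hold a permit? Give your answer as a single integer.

Step 1: wait(T6) -> count=1 queue=[] holders={T6}
Step 2: wait(T1) -> count=0 queue=[] holders={T1,T6}
Step 3: wait(T4) -> count=0 queue=[T4] holders={T1,T6}
Step 4: wait(T5) -> count=0 queue=[T4,T5] holders={T1,T6}
Step 5: signal(T6) -> count=0 queue=[T5] holders={T1,T4}
Step 6: signal(T4) -> count=0 queue=[] holders={T1,T5}
Step 7: signal(T1) -> count=1 queue=[] holders={T5}
Step 8: signal(T5) -> count=2 queue=[] holders={none}
Step 9: wait(T4) -> count=1 queue=[] holders={T4}
Step 10: signal(T4) -> count=2 queue=[] holders={none}
Final holders: {none} -> 0 thread(s)

Answer: 0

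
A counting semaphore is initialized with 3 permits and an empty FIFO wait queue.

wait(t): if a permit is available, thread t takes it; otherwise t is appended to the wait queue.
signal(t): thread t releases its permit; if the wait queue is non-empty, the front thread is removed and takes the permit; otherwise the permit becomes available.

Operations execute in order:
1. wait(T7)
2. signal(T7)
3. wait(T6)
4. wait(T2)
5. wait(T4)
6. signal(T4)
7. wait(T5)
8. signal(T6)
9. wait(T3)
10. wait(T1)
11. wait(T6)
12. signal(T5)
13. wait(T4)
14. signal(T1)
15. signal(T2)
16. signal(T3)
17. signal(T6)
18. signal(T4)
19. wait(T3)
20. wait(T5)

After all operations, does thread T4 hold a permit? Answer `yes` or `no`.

Step 1: wait(T7) -> count=2 queue=[] holders={T7}
Step 2: signal(T7) -> count=3 queue=[] holders={none}
Step 3: wait(T6) -> count=2 queue=[] holders={T6}
Step 4: wait(T2) -> count=1 queue=[] holders={T2,T6}
Step 5: wait(T4) -> count=0 queue=[] holders={T2,T4,T6}
Step 6: signal(T4) -> count=1 queue=[] holders={T2,T6}
Step 7: wait(T5) -> count=0 queue=[] holders={T2,T5,T6}
Step 8: signal(T6) -> count=1 queue=[] holders={T2,T5}
Step 9: wait(T3) -> count=0 queue=[] holders={T2,T3,T5}
Step 10: wait(T1) -> count=0 queue=[T1] holders={T2,T3,T5}
Step 11: wait(T6) -> count=0 queue=[T1,T6] holders={T2,T3,T5}
Step 12: signal(T5) -> count=0 queue=[T6] holders={T1,T2,T3}
Step 13: wait(T4) -> count=0 queue=[T6,T4] holders={T1,T2,T3}
Step 14: signal(T1) -> count=0 queue=[T4] holders={T2,T3,T6}
Step 15: signal(T2) -> count=0 queue=[] holders={T3,T4,T6}
Step 16: signal(T3) -> count=1 queue=[] holders={T4,T6}
Step 17: signal(T6) -> count=2 queue=[] holders={T4}
Step 18: signal(T4) -> count=3 queue=[] holders={none}
Step 19: wait(T3) -> count=2 queue=[] holders={T3}
Step 20: wait(T5) -> count=1 queue=[] holders={T3,T5}
Final holders: {T3,T5} -> T4 not in holders

Answer: no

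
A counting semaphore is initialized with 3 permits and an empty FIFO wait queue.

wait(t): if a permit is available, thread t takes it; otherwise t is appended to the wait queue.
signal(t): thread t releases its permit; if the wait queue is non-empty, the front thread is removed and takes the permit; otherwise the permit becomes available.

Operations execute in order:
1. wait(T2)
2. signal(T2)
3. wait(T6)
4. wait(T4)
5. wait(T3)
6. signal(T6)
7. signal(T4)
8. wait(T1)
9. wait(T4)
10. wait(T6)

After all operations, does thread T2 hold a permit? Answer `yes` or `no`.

Answer: no

Derivation:
Step 1: wait(T2) -> count=2 queue=[] holders={T2}
Step 2: signal(T2) -> count=3 queue=[] holders={none}
Step 3: wait(T6) -> count=2 queue=[] holders={T6}
Step 4: wait(T4) -> count=1 queue=[] holders={T4,T6}
Step 5: wait(T3) -> count=0 queue=[] holders={T3,T4,T6}
Step 6: signal(T6) -> count=1 queue=[] holders={T3,T4}
Step 7: signal(T4) -> count=2 queue=[] holders={T3}
Step 8: wait(T1) -> count=1 queue=[] holders={T1,T3}
Step 9: wait(T4) -> count=0 queue=[] holders={T1,T3,T4}
Step 10: wait(T6) -> count=0 queue=[T6] holders={T1,T3,T4}
Final holders: {T1,T3,T4} -> T2 not in holders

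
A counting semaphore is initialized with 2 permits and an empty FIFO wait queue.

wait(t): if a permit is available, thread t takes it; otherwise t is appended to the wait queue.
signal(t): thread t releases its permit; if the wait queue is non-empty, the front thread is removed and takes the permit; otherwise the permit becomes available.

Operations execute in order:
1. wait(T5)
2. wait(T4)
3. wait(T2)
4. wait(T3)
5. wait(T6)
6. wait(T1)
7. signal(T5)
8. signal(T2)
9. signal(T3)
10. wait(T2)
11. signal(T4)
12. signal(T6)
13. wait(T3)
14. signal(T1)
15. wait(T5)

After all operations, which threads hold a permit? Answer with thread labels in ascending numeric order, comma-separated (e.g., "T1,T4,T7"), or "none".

Step 1: wait(T5) -> count=1 queue=[] holders={T5}
Step 2: wait(T4) -> count=0 queue=[] holders={T4,T5}
Step 3: wait(T2) -> count=0 queue=[T2] holders={T4,T5}
Step 4: wait(T3) -> count=0 queue=[T2,T3] holders={T4,T5}
Step 5: wait(T6) -> count=0 queue=[T2,T3,T6] holders={T4,T5}
Step 6: wait(T1) -> count=0 queue=[T2,T3,T6,T1] holders={T4,T5}
Step 7: signal(T5) -> count=0 queue=[T3,T6,T1] holders={T2,T4}
Step 8: signal(T2) -> count=0 queue=[T6,T1] holders={T3,T4}
Step 9: signal(T3) -> count=0 queue=[T1] holders={T4,T6}
Step 10: wait(T2) -> count=0 queue=[T1,T2] holders={T4,T6}
Step 11: signal(T4) -> count=0 queue=[T2] holders={T1,T6}
Step 12: signal(T6) -> count=0 queue=[] holders={T1,T2}
Step 13: wait(T3) -> count=0 queue=[T3] holders={T1,T2}
Step 14: signal(T1) -> count=0 queue=[] holders={T2,T3}
Step 15: wait(T5) -> count=0 queue=[T5] holders={T2,T3}
Final holders: T2,T3

Answer: T2,T3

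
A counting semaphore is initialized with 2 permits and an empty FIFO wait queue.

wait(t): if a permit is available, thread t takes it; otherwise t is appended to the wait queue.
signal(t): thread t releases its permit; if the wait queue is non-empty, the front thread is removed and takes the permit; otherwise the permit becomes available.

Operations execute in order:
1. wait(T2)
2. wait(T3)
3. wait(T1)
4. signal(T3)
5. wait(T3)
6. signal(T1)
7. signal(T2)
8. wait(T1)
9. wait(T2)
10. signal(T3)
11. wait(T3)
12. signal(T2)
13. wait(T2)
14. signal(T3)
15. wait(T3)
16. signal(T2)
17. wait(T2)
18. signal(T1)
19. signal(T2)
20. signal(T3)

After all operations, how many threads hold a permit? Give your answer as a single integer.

Answer: 0

Derivation:
Step 1: wait(T2) -> count=1 queue=[] holders={T2}
Step 2: wait(T3) -> count=0 queue=[] holders={T2,T3}
Step 3: wait(T1) -> count=0 queue=[T1] holders={T2,T3}
Step 4: signal(T3) -> count=0 queue=[] holders={T1,T2}
Step 5: wait(T3) -> count=0 queue=[T3] holders={T1,T2}
Step 6: signal(T1) -> count=0 queue=[] holders={T2,T3}
Step 7: signal(T2) -> count=1 queue=[] holders={T3}
Step 8: wait(T1) -> count=0 queue=[] holders={T1,T3}
Step 9: wait(T2) -> count=0 queue=[T2] holders={T1,T3}
Step 10: signal(T3) -> count=0 queue=[] holders={T1,T2}
Step 11: wait(T3) -> count=0 queue=[T3] holders={T1,T2}
Step 12: signal(T2) -> count=0 queue=[] holders={T1,T3}
Step 13: wait(T2) -> count=0 queue=[T2] holders={T1,T3}
Step 14: signal(T3) -> count=0 queue=[] holders={T1,T2}
Step 15: wait(T3) -> count=0 queue=[T3] holders={T1,T2}
Step 16: signal(T2) -> count=0 queue=[] holders={T1,T3}
Step 17: wait(T2) -> count=0 queue=[T2] holders={T1,T3}
Step 18: signal(T1) -> count=0 queue=[] holders={T2,T3}
Step 19: signal(T2) -> count=1 queue=[] holders={T3}
Step 20: signal(T3) -> count=2 queue=[] holders={none}
Final holders: {none} -> 0 thread(s)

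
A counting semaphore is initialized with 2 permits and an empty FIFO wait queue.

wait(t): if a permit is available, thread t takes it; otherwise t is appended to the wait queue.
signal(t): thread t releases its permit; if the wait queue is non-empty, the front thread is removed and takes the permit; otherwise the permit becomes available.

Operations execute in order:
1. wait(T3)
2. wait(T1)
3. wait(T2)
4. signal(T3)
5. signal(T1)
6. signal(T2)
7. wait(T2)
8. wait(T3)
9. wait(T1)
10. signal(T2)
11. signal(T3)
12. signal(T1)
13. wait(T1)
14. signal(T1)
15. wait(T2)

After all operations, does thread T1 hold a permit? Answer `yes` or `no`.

Step 1: wait(T3) -> count=1 queue=[] holders={T3}
Step 2: wait(T1) -> count=0 queue=[] holders={T1,T3}
Step 3: wait(T2) -> count=0 queue=[T2] holders={T1,T3}
Step 4: signal(T3) -> count=0 queue=[] holders={T1,T2}
Step 5: signal(T1) -> count=1 queue=[] holders={T2}
Step 6: signal(T2) -> count=2 queue=[] holders={none}
Step 7: wait(T2) -> count=1 queue=[] holders={T2}
Step 8: wait(T3) -> count=0 queue=[] holders={T2,T3}
Step 9: wait(T1) -> count=0 queue=[T1] holders={T2,T3}
Step 10: signal(T2) -> count=0 queue=[] holders={T1,T3}
Step 11: signal(T3) -> count=1 queue=[] holders={T1}
Step 12: signal(T1) -> count=2 queue=[] holders={none}
Step 13: wait(T1) -> count=1 queue=[] holders={T1}
Step 14: signal(T1) -> count=2 queue=[] holders={none}
Step 15: wait(T2) -> count=1 queue=[] holders={T2}
Final holders: {T2} -> T1 not in holders

Answer: no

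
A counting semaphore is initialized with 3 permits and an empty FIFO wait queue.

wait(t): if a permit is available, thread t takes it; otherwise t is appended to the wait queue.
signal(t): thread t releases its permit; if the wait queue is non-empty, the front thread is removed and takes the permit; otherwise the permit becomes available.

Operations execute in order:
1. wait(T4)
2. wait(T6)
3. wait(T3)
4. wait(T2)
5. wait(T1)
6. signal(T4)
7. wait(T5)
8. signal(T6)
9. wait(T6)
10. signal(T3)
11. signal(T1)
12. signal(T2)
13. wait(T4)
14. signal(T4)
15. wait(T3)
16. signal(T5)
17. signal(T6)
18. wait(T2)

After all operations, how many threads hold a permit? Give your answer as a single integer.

Answer: 2

Derivation:
Step 1: wait(T4) -> count=2 queue=[] holders={T4}
Step 2: wait(T6) -> count=1 queue=[] holders={T4,T6}
Step 3: wait(T3) -> count=0 queue=[] holders={T3,T4,T6}
Step 4: wait(T2) -> count=0 queue=[T2] holders={T3,T4,T6}
Step 5: wait(T1) -> count=0 queue=[T2,T1] holders={T3,T4,T6}
Step 6: signal(T4) -> count=0 queue=[T1] holders={T2,T3,T6}
Step 7: wait(T5) -> count=0 queue=[T1,T5] holders={T2,T3,T6}
Step 8: signal(T6) -> count=0 queue=[T5] holders={T1,T2,T3}
Step 9: wait(T6) -> count=0 queue=[T5,T6] holders={T1,T2,T3}
Step 10: signal(T3) -> count=0 queue=[T6] holders={T1,T2,T5}
Step 11: signal(T1) -> count=0 queue=[] holders={T2,T5,T6}
Step 12: signal(T2) -> count=1 queue=[] holders={T5,T6}
Step 13: wait(T4) -> count=0 queue=[] holders={T4,T5,T6}
Step 14: signal(T4) -> count=1 queue=[] holders={T5,T6}
Step 15: wait(T3) -> count=0 queue=[] holders={T3,T5,T6}
Step 16: signal(T5) -> count=1 queue=[] holders={T3,T6}
Step 17: signal(T6) -> count=2 queue=[] holders={T3}
Step 18: wait(T2) -> count=1 queue=[] holders={T2,T3}
Final holders: {T2,T3} -> 2 thread(s)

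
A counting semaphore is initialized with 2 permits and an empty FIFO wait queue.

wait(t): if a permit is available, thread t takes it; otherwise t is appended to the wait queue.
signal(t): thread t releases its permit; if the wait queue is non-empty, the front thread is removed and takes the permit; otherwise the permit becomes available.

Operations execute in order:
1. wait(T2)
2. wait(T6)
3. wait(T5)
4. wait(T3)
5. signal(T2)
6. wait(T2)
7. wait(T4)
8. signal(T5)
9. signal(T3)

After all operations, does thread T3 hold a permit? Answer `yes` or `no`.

Answer: no

Derivation:
Step 1: wait(T2) -> count=1 queue=[] holders={T2}
Step 2: wait(T6) -> count=0 queue=[] holders={T2,T6}
Step 3: wait(T5) -> count=0 queue=[T5] holders={T2,T6}
Step 4: wait(T3) -> count=0 queue=[T5,T3] holders={T2,T6}
Step 5: signal(T2) -> count=0 queue=[T3] holders={T5,T6}
Step 6: wait(T2) -> count=0 queue=[T3,T2] holders={T5,T6}
Step 7: wait(T4) -> count=0 queue=[T3,T2,T4] holders={T5,T6}
Step 8: signal(T5) -> count=0 queue=[T2,T4] holders={T3,T6}
Step 9: signal(T3) -> count=0 queue=[T4] holders={T2,T6}
Final holders: {T2,T6} -> T3 not in holders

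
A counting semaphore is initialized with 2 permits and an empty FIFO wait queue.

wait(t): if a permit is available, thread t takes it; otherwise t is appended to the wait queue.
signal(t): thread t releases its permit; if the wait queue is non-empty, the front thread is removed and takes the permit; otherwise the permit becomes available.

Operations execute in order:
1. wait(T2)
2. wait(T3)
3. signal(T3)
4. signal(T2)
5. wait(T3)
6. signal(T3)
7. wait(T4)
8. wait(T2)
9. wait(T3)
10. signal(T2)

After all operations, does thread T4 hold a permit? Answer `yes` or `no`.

Answer: yes

Derivation:
Step 1: wait(T2) -> count=1 queue=[] holders={T2}
Step 2: wait(T3) -> count=0 queue=[] holders={T2,T3}
Step 3: signal(T3) -> count=1 queue=[] holders={T2}
Step 4: signal(T2) -> count=2 queue=[] holders={none}
Step 5: wait(T3) -> count=1 queue=[] holders={T3}
Step 6: signal(T3) -> count=2 queue=[] holders={none}
Step 7: wait(T4) -> count=1 queue=[] holders={T4}
Step 8: wait(T2) -> count=0 queue=[] holders={T2,T4}
Step 9: wait(T3) -> count=0 queue=[T3] holders={T2,T4}
Step 10: signal(T2) -> count=0 queue=[] holders={T3,T4}
Final holders: {T3,T4} -> T4 in holders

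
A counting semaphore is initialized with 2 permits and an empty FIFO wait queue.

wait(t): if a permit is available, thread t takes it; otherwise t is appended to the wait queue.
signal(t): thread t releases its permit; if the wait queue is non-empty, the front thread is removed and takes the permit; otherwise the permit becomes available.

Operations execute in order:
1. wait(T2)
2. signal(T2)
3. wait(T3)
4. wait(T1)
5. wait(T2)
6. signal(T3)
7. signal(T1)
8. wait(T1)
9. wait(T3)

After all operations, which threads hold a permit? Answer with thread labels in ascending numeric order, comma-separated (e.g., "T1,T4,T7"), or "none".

Answer: T1,T2

Derivation:
Step 1: wait(T2) -> count=1 queue=[] holders={T2}
Step 2: signal(T2) -> count=2 queue=[] holders={none}
Step 3: wait(T3) -> count=1 queue=[] holders={T3}
Step 4: wait(T1) -> count=0 queue=[] holders={T1,T3}
Step 5: wait(T2) -> count=0 queue=[T2] holders={T1,T3}
Step 6: signal(T3) -> count=0 queue=[] holders={T1,T2}
Step 7: signal(T1) -> count=1 queue=[] holders={T2}
Step 8: wait(T1) -> count=0 queue=[] holders={T1,T2}
Step 9: wait(T3) -> count=0 queue=[T3] holders={T1,T2}
Final holders: T1,T2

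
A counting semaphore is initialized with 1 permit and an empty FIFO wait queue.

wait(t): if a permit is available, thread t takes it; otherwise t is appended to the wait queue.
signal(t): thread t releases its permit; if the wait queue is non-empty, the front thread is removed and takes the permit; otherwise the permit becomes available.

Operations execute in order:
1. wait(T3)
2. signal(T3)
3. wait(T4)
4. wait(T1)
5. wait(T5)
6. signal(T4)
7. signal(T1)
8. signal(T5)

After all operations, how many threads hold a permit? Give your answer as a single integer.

Answer: 0

Derivation:
Step 1: wait(T3) -> count=0 queue=[] holders={T3}
Step 2: signal(T3) -> count=1 queue=[] holders={none}
Step 3: wait(T4) -> count=0 queue=[] holders={T4}
Step 4: wait(T1) -> count=0 queue=[T1] holders={T4}
Step 5: wait(T5) -> count=0 queue=[T1,T5] holders={T4}
Step 6: signal(T4) -> count=0 queue=[T5] holders={T1}
Step 7: signal(T1) -> count=0 queue=[] holders={T5}
Step 8: signal(T5) -> count=1 queue=[] holders={none}
Final holders: {none} -> 0 thread(s)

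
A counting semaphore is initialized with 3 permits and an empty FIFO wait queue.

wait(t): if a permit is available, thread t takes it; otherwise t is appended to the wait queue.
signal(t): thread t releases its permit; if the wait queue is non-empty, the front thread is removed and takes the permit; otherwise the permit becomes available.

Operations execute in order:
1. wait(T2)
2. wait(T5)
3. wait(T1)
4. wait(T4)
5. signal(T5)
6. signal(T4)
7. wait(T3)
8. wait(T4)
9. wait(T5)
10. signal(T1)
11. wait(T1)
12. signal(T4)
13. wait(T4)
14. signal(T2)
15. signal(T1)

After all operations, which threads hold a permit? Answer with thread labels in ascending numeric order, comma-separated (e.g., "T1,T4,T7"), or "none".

Step 1: wait(T2) -> count=2 queue=[] holders={T2}
Step 2: wait(T5) -> count=1 queue=[] holders={T2,T5}
Step 3: wait(T1) -> count=0 queue=[] holders={T1,T2,T5}
Step 4: wait(T4) -> count=0 queue=[T4] holders={T1,T2,T5}
Step 5: signal(T5) -> count=0 queue=[] holders={T1,T2,T4}
Step 6: signal(T4) -> count=1 queue=[] holders={T1,T2}
Step 7: wait(T3) -> count=0 queue=[] holders={T1,T2,T3}
Step 8: wait(T4) -> count=0 queue=[T4] holders={T1,T2,T3}
Step 9: wait(T5) -> count=0 queue=[T4,T5] holders={T1,T2,T3}
Step 10: signal(T1) -> count=0 queue=[T5] holders={T2,T3,T4}
Step 11: wait(T1) -> count=0 queue=[T5,T1] holders={T2,T3,T4}
Step 12: signal(T4) -> count=0 queue=[T1] holders={T2,T3,T5}
Step 13: wait(T4) -> count=0 queue=[T1,T4] holders={T2,T3,T5}
Step 14: signal(T2) -> count=0 queue=[T4] holders={T1,T3,T5}
Step 15: signal(T1) -> count=0 queue=[] holders={T3,T4,T5}
Final holders: T3,T4,T5

Answer: T3,T4,T5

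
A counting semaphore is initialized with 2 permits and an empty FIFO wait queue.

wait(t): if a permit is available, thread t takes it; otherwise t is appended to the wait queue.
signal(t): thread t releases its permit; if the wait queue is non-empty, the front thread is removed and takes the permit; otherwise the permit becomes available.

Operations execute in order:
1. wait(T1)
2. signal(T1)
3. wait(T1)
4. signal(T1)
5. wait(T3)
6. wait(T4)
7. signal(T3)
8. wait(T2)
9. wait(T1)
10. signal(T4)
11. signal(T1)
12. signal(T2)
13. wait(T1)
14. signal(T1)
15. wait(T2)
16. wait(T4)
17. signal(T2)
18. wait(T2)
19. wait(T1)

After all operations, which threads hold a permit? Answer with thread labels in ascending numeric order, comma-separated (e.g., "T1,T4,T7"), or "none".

Answer: T2,T4

Derivation:
Step 1: wait(T1) -> count=1 queue=[] holders={T1}
Step 2: signal(T1) -> count=2 queue=[] holders={none}
Step 3: wait(T1) -> count=1 queue=[] holders={T1}
Step 4: signal(T1) -> count=2 queue=[] holders={none}
Step 5: wait(T3) -> count=1 queue=[] holders={T3}
Step 6: wait(T4) -> count=0 queue=[] holders={T3,T4}
Step 7: signal(T3) -> count=1 queue=[] holders={T4}
Step 8: wait(T2) -> count=0 queue=[] holders={T2,T4}
Step 9: wait(T1) -> count=0 queue=[T1] holders={T2,T4}
Step 10: signal(T4) -> count=0 queue=[] holders={T1,T2}
Step 11: signal(T1) -> count=1 queue=[] holders={T2}
Step 12: signal(T2) -> count=2 queue=[] holders={none}
Step 13: wait(T1) -> count=1 queue=[] holders={T1}
Step 14: signal(T1) -> count=2 queue=[] holders={none}
Step 15: wait(T2) -> count=1 queue=[] holders={T2}
Step 16: wait(T4) -> count=0 queue=[] holders={T2,T4}
Step 17: signal(T2) -> count=1 queue=[] holders={T4}
Step 18: wait(T2) -> count=0 queue=[] holders={T2,T4}
Step 19: wait(T1) -> count=0 queue=[T1] holders={T2,T4}
Final holders: T2,T4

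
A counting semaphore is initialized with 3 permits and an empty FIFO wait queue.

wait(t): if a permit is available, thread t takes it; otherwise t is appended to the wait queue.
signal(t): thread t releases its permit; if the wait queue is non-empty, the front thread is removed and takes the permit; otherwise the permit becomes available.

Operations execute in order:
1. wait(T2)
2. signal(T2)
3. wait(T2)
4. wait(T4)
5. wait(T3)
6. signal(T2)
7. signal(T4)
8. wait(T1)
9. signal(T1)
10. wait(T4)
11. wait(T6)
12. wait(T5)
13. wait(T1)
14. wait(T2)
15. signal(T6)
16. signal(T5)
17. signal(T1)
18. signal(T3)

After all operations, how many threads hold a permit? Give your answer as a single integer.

Answer: 2

Derivation:
Step 1: wait(T2) -> count=2 queue=[] holders={T2}
Step 2: signal(T2) -> count=3 queue=[] holders={none}
Step 3: wait(T2) -> count=2 queue=[] holders={T2}
Step 4: wait(T4) -> count=1 queue=[] holders={T2,T4}
Step 5: wait(T3) -> count=0 queue=[] holders={T2,T3,T4}
Step 6: signal(T2) -> count=1 queue=[] holders={T3,T4}
Step 7: signal(T4) -> count=2 queue=[] holders={T3}
Step 8: wait(T1) -> count=1 queue=[] holders={T1,T3}
Step 9: signal(T1) -> count=2 queue=[] holders={T3}
Step 10: wait(T4) -> count=1 queue=[] holders={T3,T4}
Step 11: wait(T6) -> count=0 queue=[] holders={T3,T4,T6}
Step 12: wait(T5) -> count=0 queue=[T5] holders={T3,T4,T6}
Step 13: wait(T1) -> count=0 queue=[T5,T1] holders={T3,T4,T6}
Step 14: wait(T2) -> count=0 queue=[T5,T1,T2] holders={T3,T4,T6}
Step 15: signal(T6) -> count=0 queue=[T1,T2] holders={T3,T4,T5}
Step 16: signal(T5) -> count=0 queue=[T2] holders={T1,T3,T4}
Step 17: signal(T1) -> count=0 queue=[] holders={T2,T3,T4}
Step 18: signal(T3) -> count=1 queue=[] holders={T2,T4}
Final holders: {T2,T4} -> 2 thread(s)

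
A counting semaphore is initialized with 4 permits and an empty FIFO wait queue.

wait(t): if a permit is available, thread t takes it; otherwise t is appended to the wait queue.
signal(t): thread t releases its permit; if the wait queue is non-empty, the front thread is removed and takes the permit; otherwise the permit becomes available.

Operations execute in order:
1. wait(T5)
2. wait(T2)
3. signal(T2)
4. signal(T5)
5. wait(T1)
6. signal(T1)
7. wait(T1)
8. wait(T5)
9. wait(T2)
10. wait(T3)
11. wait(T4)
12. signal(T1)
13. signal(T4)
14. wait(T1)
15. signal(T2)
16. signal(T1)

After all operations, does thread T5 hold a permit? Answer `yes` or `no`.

Answer: yes

Derivation:
Step 1: wait(T5) -> count=3 queue=[] holders={T5}
Step 2: wait(T2) -> count=2 queue=[] holders={T2,T5}
Step 3: signal(T2) -> count=3 queue=[] holders={T5}
Step 4: signal(T5) -> count=4 queue=[] holders={none}
Step 5: wait(T1) -> count=3 queue=[] holders={T1}
Step 6: signal(T1) -> count=4 queue=[] holders={none}
Step 7: wait(T1) -> count=3 queue=[] holders={T1}
Step 8: wait(T5) -> count=2 queue=[] holders={T1,T5}
Step 9: wait(T2) -> count=1 queue=[] holders={T1,T2,T5}
Step 10: wait(T3) -> count=0 queue=[] holders={T1,T2,T3,T5}
Step 11: wait(T4) -> count=0 queue=[T4] holders={T1,T2,T3,T5}
Step 12: signal(T1) -> count=0 queue=[] holders={T2,T3,T4,T5}
Step 13: signal(T4) -> count=1 queue=[] holders={T2,T3,T5}
Step 14: wait(T1) -> count=0 queue=[] holders={T1,T2,T3,T5}
Step 15: signal(T2) -> count=1 queue=[] holders={T1,T3,T5}
Step 16: signal(T1) -> count=2 queue=[] holders={T3,T5}
Final holders: {T3,T5} -> T5 in holders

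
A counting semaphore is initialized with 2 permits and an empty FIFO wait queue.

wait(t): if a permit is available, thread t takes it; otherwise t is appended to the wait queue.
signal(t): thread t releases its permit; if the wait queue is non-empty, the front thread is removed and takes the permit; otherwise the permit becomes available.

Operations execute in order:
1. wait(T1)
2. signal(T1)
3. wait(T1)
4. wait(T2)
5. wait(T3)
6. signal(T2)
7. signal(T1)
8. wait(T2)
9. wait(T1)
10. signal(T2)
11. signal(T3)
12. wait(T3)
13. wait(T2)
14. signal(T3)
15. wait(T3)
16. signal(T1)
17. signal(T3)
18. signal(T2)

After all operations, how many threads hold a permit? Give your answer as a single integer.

Answer: 0

Derivation:
Step 1: wait(T1) -> count=1 queue=[] holders={T1}
Step 2: signal(T1) -> count=2 queue=[] holders={none}
Step 3: wait(T1) -> count=1 queue=[] holders={T1}
Step 4: wait(T2) -> count=0 queue=[] holders={T1,T2}
Step 5: wait(T3) -> count=0 queue=[T3] holders={T1,T2}
Step 6: signal(T2) -> count=0 queue=[] holders={T1,T3}
Step 7: signal(T1) -> count=1 queue=[] holders={T3}
Step 8: wait(T2) -> count=0 queue=[] holders={T2,T3}
Step 9: wait(T1) -> count=0 queue=[T1] holders={T2,T3}
Step 10: signal(T2) -> count=0 queue=[] holders={T1,T3}
Step 11: signal(T3) -> count=1 queue=[] holders={T1}
Step 12: wait(T3) -> count=0 queue=[] holders={T1,T3}
Step 13: wait(T2) -> count=0 queue=[T2] holders={T1,T3}
Step 14: signal(T3) -> count=0 queue=[] holders={T1,T2}
Step 15: wait(T3) -> count=0 queue=[T3] holders={T1,T2}
Step 16: signal(T1) -> count=0 queue=[] holders={T2,T3}
Step 17: signal(T3) -> count=1 queue=[] holders={T2}
Step 18: signal(T2) -> count=2 queue=[] holders={none}
Final holders: {none} -> 0 thread(s)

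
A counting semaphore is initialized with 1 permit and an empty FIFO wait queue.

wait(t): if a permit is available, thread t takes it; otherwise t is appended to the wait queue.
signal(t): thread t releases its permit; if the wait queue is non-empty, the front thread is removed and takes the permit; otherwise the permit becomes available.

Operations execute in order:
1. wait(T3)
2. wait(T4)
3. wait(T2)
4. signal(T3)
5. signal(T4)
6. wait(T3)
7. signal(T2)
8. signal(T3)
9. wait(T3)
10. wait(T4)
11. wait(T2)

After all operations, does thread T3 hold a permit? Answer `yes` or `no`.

Step 1: wait(T3) -> count=0 queue=[] holders={T3}
Step 2: wait(T4) -> count=0 queue=[T4] holders={T3}
Step 3: wait(T2) -> count=0 queue=[T4,T2] holders={T3}
Step 4: signal(T3) -> count=0 queue=[T2] holders={T4}
Step 5: signal(T4) -> count=0 queue=[] holders={T2}
Step 6: wait(T3) -> count=0 queue=[T3] holders={T2}
Step 7: signal(T2) -> count=0 queue=[] holders={T3}
Step 8: signal(T3) -> count=1 queue=[] holders={none}
Step 9: wait(T3) -> count=0 queue=[] holders={T3}
Step 10: wait(T4) -> count=0 queue=[T4] holders={T3}
Step 11: wait(T2) -> count=0 queue=[T4,T2] holders={T3}
Final holders: {T3} -> T3 in holders

Answer: yes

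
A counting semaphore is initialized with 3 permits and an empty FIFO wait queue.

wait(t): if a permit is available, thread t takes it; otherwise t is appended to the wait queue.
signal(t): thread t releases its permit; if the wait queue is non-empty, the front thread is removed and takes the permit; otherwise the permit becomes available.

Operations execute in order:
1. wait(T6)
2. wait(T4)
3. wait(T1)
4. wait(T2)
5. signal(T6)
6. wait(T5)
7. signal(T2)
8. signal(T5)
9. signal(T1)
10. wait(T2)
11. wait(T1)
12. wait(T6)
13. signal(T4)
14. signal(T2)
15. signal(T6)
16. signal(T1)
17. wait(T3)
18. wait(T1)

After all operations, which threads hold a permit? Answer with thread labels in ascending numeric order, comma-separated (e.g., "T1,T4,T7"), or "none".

Answer: T1,T3

Derivation:
Step 1: wait(T6) -> count=2 queue=[] holders={T6}
Step 2: wait(T4) -> count=1 queue=[] holders={T4,T6}
Step 3: wait(T1) -> count=0 queue=[] holders={T1,T4,T6}
Step 4: wait(T2) -> count=0 queue=[T2] holders={T1,T4,T6}
Step 5: signal(T6) -> count=0 queue=[] holders={T1,T2,T4}
Step 6: wait(T5) -> count=0 queue=[T5] holders={T1,T2,T4}
Step 7: signal(T2) -> count=0 queue=[] holders={T1,T4,T5}
Step 8: signal(T5) -> count=1 queue=[] holders={T1,T4}
Step 9: signal(T1) -> count=2 queue=[] holders={T4}
Step 10: wait(T2) -> count=1 queue=[] holders={T2,T4}
Step 11: wait(T1) -> count=0 queue=[] holders={T1,T2,T4}
Step 12: wait(T6) -> count=0 queue=[T6] holders={T1,T2,T4}
Step 13: signal(T4) -> count=0 queue=[] holders={T1,T2,T6}
Step 14: signal(T2) -> count=1 queue=[] holders={T1,T6}
Step 15: signal(T6) -> count=2 queue=[] holders={T1}
Step 16: signal(T1) -> count=3 queue=[] holders={none}
Step 17: wait(T3) -> count=2 queue=[] holders={T3}
Step 18: wait(T1) -> count=1 queue=[] holders={T1,T3}
Final holders: T1,T3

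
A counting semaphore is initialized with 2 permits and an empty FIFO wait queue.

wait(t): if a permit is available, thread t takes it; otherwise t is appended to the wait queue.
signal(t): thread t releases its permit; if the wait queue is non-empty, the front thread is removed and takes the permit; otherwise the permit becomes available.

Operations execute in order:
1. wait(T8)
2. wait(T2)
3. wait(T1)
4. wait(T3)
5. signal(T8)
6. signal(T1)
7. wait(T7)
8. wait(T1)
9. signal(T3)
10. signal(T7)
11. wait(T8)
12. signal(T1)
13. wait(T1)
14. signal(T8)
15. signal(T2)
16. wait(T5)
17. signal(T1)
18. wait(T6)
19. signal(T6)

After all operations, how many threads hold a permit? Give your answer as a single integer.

Answer: 1

Derivation:
Step 1: wait(T8) -> count=1 queue=[] holders={T8}
Step 2: wait(T2) -> count=0 queue=[] holders={T2,T8}
Step 3: wait(T1) -> count=0 queue=[T1] holders={T2,T8}
Step 4: wait(T3) -> count=0 queue=[T1,T3] holders={T2,T8}
Step 5: signal(T8) -> count=0 queue=[T3] holders={T1,T2}
Step 6: signal(T1) -> count=0 queue=[] holders={T2,T3}
Step 7: wait(T7) -> count=0 queue=[T7] holders={T2,T3}
Step 8: wait(T1) -> count=0 queue=[T7,T1] holders={T2,T3}
Step 9: signal(T3) -> count=0 queue=[T1] holders={T2,T7}
Step 10: signal(T7) -> count=0 queue=[] holders={T1,T2}
Step 11: wait(T8) -> count=0 queue=[T8] holders={T1,T2}
Step 12: signal(T1) -> count=0 queue=[] holders={T2,T8}
Step 13: wait(T1) -> count=0 queue=[T1] holders={T2,T8}
Step 14: signal(T8) -> count=0 queue=[] holders={T1,T2}
Step 15: signal(T2) -> count=1 queue=[] holders={T1}
Step 16: wait(T5) -> count=0 queue=[] holders={T1,T5}
Step 17: signal(T1) -> count=1 queue=[] holders={T5}
Step 18: wait(T6) -> count=0 queue=[] holders={T5,T6}
Step 19: signal(T6) -> count=1 queue=[] holders={T5}
Final holders: {T5} -> 1 thread(s)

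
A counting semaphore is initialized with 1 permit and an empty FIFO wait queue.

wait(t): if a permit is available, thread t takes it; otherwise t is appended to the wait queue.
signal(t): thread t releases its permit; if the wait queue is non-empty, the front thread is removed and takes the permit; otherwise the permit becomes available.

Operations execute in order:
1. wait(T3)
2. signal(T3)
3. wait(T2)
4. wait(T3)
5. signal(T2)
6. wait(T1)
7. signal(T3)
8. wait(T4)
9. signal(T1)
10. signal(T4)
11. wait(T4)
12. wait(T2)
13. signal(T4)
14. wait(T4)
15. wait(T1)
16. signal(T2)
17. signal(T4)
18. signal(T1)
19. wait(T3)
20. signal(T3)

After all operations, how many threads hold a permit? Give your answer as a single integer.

Answer: 0

Derivation:
Step 1: wait(T3) -> count=0 queue=[] holders={T3}
Step 2: signal(T3) -> count=1 queue=[] holders={none}
Step 3: wait(T2) -> count=0 queue=[] holders={T2}
Step 4: wait(T3) -> count=0 queue=[T3] holders={T2}
Step 5: signal(T2) -> count=0 queue=[] holders={T3}
Step 6: wait(T1) -> count=0 queue=[T1] holders={T3}
Step 7: signal(T3) -> count=0 queue=[] holders={T1}
Step 8: wait(T4) -> count=0 queue=[T4] holders={T1}
Step 9: signal(T1) -> count=0 queue=[] holders={T4}
Step 10: signal(T4) -> count=1 queue=[] holders={none}
Step 11: wait(T4) -> count=0 queue=[] holders={T4}
Step 12: wait(T2) -> count=0 queue=[T2] holders={T4}
Step 13: signal(T4) -> count=0 queue=[] holders={T2}
Step 14: wait(T4) -> count=0 queue=[T4] holders={T2}
Step 15: wait(T1) -> count=0 queue=[T4,T1] holders={T2}
Step 16: signal(T2) -> count=0 queue=[T1] holders={T4}
Step 17: signal(T4) -> count=0 queue=[] holders={T1}
Step 18: signal(T1) -> count=1 queue=[] holders={none}
Step 19: wait(T3) -> count=0 queue=[] holders={T3}
Step 20: signal(T3) -> count=1 queue=[] holders={none}
Final holders: {none} -> 0 thread(s)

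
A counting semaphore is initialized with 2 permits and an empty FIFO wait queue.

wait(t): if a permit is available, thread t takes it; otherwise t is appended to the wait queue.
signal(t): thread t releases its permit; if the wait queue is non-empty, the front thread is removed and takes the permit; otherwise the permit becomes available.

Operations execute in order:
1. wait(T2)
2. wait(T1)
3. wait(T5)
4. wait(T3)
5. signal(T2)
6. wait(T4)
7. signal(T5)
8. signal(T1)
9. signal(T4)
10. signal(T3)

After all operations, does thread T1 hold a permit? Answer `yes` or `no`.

Step 1: wait(T2) -> count=1 queue=[] holders={T2}
Step 2: wait(T1) -> count=0 queue=[] holders={T1,T2}
Step 3: wait(T5) -> count=0 queue=[T5] holders={T1,T2}
Step 4: wait(T3) -> count=0 queue=[T5,T3] holders={T1,T2}
Step 5: signal(T2) -> count=0 queue=[T3] holders={T1,T5}
Step 6: wait(T4) -> count=0 queue=[T3,T4] holders={T1,T5}
Step 7: signal(T5) -> count=0 queue=[T4] holders={T1,T3}
Step 8: signal(T1) -> count=0 queue=[] holders={T3,T4}
Step 9: signal(T4) -> count=1 queue=[] holders={T3}
Step 10: signal(T3) -> count=2 queue=[] holders={none}
Final holders: {none} -> T1 not in holders

Answer: no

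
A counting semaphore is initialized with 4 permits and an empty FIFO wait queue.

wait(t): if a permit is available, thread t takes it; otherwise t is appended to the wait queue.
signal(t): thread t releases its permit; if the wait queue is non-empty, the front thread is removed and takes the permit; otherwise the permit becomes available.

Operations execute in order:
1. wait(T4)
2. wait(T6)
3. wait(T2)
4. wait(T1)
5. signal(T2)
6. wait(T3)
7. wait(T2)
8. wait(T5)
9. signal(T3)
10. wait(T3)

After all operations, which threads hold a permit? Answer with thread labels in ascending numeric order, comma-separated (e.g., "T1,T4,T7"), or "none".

Step 1: wait(T4) -> count=3 queue=[] holders={T4}
Step 2: wait(T6) -> count=2 queue=[] holders={T4,T6}
Step 3: wait(T2) -> count=1 queue=[] holders={T2,T4,T6}
Step 4: wait(T1) -> count=0 queue=[] holders={T1,T2,T4,T6}
Step 5: signal(T2) -> count=1 queue=[] holders={T1,T4,T6}
Step 6: wait(T3) -> count=0 queue=[] holders={T1,T3,T4,T6}
Step 7: wait(T2) -> count=0 queue=[T2] holders={T1,T3,T4,T6}
Step 8: wait(T5) -> count=0 queue=[T2,T5] holders={T1,T3,T4,T6}
Step 9: signal(T3) -> count=0 queue=[T5] holders={T1,T2,T4,T6}
Step 10: wait(T3) -> count=0 queue=[T5,T3] holders={T1,T2,T4,T6}
Final holders: T1,T2,T4,T6

Answer: T1,T2,T4,T6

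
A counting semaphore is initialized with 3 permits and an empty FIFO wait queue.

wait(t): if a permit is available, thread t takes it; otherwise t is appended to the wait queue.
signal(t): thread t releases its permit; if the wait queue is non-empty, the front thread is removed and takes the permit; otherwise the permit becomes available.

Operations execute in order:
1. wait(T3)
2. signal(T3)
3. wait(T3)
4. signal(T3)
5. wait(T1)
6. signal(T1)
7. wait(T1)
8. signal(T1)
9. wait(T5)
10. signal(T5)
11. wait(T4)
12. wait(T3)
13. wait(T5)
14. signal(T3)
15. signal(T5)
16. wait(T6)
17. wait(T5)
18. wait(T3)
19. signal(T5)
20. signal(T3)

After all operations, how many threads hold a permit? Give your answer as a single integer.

Step 1: wait(T3) -> count=2 queue=[] holders={T3}
Step 2: signal(T3) -> count=3 queue=[] holders={none}
Step 3: wait(T3) -> count=2 queue=[] holders={T3}
Step 4: signal(T3) -> count=3 queue=[] holders={none}
Step 5: wait(T1) -> count=2 queue=[] holders={T1}
Step 6: signal(T1) -> count=3 queue=[] holders={none}
Step 7: wait(T1) -> count=2 queue=[] holders={T1}
Step 8: signal(T1) -> count=3 queue=[] holders={none}
Step 9: wait(T5) -> count=2 queue=[] holders={T5}
Step 10: signal(T5) -> count=3 queue=[] holders={none}
Step 11: wait(T4) -> count=2 queue=[] holders={T4}
Step 12: wait(T3) -> count=1 queue=[] holders={T3,T4}
Step 13: wait(T5) -> count=0 queue=[] holders={T3,T4,T5}
Step 14: signal(T3) -> count=1 queue=[] holders={T4,T5}
Step 15: signal(T5) -> count=2 queue=[] holders={T4}
Step 16: wait(T6) -> count=1 queue=[] holders={T4,T6}
Step 17: wait(T5) -> count=0 queue=[] holders={T4,T5,T6}
Step 18: wait(T3) -> count=0 queue=[T3] holders={T4,T5,T6}
Step 19: signal(T5) -> count=0 queue=[] holders={T3,T4,T6}
Step 20: signal(T3) -> count=1 queue=[] holders={T4,T6}
Final holders: {T4,T6} -> 2 thread(s)

Answer: 2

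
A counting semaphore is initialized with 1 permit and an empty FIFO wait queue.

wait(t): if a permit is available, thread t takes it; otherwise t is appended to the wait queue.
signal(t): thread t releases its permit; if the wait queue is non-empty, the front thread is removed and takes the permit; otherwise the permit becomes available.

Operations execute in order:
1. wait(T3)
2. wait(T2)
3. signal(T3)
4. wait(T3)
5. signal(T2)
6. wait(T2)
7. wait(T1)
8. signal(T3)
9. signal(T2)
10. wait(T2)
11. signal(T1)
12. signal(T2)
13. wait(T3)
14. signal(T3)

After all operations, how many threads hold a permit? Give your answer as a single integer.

Answer: 0

Derivation:
Step 1: wait(T3) -> count=0 queue=[] holders={T3}
Step 2: wait(T2) -> count=0 queue=[T2] holders={T3}
Step 3: signal(T3) -> count=0 queue=[] holders={T2}
Step 4: wait(T3) -> count=0 queue=[T3] holders={T2}
Step 5: signal(T2) -> count=0 queue=[] holders={T3}
Step 6: wait(T2) -> count=0 queue=[T2] holders={T3}
Step 7: wait(T1) -> count=0 queue=[T2,T1] holders={T3}
Step 8: signal(T3) -> count=0 queue=[T1] holders={T2}
Step 9: signal(T2) -> count=0 queue=[] holders={T1}
Step 10: wait(T2) -> count=0 queue=[T2] holders={T1}
Step 11: signal(T1) -> count=0 queue=[] holders={T2}
Step 12: signal(T2) -> count=1 queue=[] holders={none}
Step 13: wait(T3) -> count=0 queue=[] holders={T3}
Step 14: signal(T3) -> count=1 queue=[] holders={none}
Final holders: {none} -> 0 thread(s)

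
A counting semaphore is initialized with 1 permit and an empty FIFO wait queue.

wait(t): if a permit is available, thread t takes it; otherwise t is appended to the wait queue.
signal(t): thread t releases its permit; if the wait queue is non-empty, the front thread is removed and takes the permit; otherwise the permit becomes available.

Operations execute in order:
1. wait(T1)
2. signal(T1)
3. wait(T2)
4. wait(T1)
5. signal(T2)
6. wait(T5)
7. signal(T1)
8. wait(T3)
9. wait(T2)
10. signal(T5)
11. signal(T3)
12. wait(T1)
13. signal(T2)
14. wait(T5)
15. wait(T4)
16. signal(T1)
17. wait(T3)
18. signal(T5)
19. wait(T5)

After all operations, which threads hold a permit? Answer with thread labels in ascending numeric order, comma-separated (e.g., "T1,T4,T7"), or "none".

Step 1: wait(T1) -> count=0 queue=[] holders={T1}
Step 2: signal(T1) -> count=1 queue=[] holders={none}
Step 3: wait(T2) -> count=0 queue=[] holders={T2}
Step 4: wait(T1) -> count=0 queue=[T1] holders={T2}
Step 5: signal(T2) -> count=0 queue=[] holders={T1}
Step 6: wait(T5) -> count=0 queue=[T5] holders={T1}
Step 7: signal(T1) -> count=0 queue=[] holders={T5}
Step 8: wait(T3) -> count=0 queue=[T3] holders={T5}
Step 9: wait(T2) -> count=0 queue=[T3,T2] holders={T5}
Step 10: signal(T5) -> count=0 queue=[T2] holders={T3}
Step 11: signal(T3) -> count=0 queue=[] holders={T2}
Step 12: wait(T1) -> count=0 queue=[T1] holders={T2}
Step 13: signal(T2) -> count=0 queue=[] holders={T1}
Step 14: wait(T5) -> count=0 queue=[T5] holders={T1}
Step 15: wait(T4) -> count=0 queue=[T5,T4] holders={T1}
Step 16: signal(T1) -> count=0 queue=[T4] holders={T5}
Step 17: wait(T3) -> count=0 queue=[T4,T3] holders={T5}
Step 18: signal(T5) -> count=0 queue=[T3] holders={T4}
Step 19: wait(T5) -> count=0 queue=[T3,T5] holders={T4}
Final holders: T4

Answer: T4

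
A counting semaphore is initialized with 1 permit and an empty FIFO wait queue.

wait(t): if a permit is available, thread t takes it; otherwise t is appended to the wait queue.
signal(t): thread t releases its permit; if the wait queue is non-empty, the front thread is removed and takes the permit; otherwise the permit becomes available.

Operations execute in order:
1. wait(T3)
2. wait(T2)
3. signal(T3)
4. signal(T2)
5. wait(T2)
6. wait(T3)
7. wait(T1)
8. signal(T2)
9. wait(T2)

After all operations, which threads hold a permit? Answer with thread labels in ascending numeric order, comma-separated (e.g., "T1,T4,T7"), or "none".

Answer: T3

Derivation:
Step 1: wait(T3) -> count=0 queue=[] holders={T3}
Step 2: wait(T2) -> count=0 queue=[T2] holders={T3}
Step 3: signal(T3) -> count=0 queue=[] holders={T2}
Step 4: signal(T2) -> count=1 queue=[] holders={none}
Step 5: wait(T2) -> count=0 queue=[] holders={T2}
Step 6: wait(T3) -> count=0 queue=[T3] holders={T2}
Step 7: wait(T1) -> count=0 queue=[T3,T1] holders={T2}
Step 8: signal(T2) -> count=0 queue=[T1] holders={T3}
Step 9: wait(T2) -> count=0 queue=[T1,T2] holders={T3}
Final holders: T3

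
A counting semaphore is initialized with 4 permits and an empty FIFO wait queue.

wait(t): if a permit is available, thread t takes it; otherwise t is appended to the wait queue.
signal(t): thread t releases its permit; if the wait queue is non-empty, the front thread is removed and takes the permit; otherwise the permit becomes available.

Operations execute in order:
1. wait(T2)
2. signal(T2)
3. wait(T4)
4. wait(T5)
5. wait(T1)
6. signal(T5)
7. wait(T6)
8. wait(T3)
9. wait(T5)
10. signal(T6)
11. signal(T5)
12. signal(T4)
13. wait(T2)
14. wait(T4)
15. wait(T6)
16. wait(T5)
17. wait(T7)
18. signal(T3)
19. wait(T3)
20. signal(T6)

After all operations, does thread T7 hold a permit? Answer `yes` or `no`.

Answer: no

Derivation:
Step 1: wait(T2) -> count=3 queue=[] holders={T2}
Step 2: signal(T2) -> count=4 queue=[] holders={none}
Step 3: wait(T4) -> count=3 queue=[] holders={T4}
Step 4: wait(T5) -> count=2 queue=[] holders={T4,T5}
Step 5: wait(T1) -> count=1 queue=[] holders={T1,T4,T5}
Step 6: signal(T5) -> count=2 queue=[] holders={T1,T4}
Step 7: wait(T6) -> count=1 queue=[] holders={T1,T4,T6}
Step 8: wait(T3) -> count=0 queue=[] holders={T1,T3,T4,T6}
Step 9: wait(T5) -> count=0 queue=[T5] holders={T1,T3,T4,T6}
Step 10: signal(T6) -> count=0 queue=[] holders={T1,T3,T4,T5}
Step 11: signal(T5) -> count=1 queue=[] holders={T1,T3,T4}
Step 12: signal(T4) -> count=2 queue=[] holders={T1,T3}
Step 13: wait(T2) -> count=1 queue=[] holders={T1,T2,T3}
Step 14: wait(T4) -> count=0 queue=[] holders={T1,T2,T3,T4}
Step 15: wait(T6) -> count=0 queue=[T6] holders={T1,T2,T3,T4}
Step 16: wait(T5) -> count=0 queue=[T6,T5] holders={T1,T2,T3,T4}
Step 17: wait(T7) -> count=0 queue=[T6,T5,T7] holders={T1,T2,T3,T4}
Step 18: signal(T3) -> count=0 queue=[T5,T7] holders={T1,T2,T4,T6}
Step 19: wait(T3) -> count=0 queue=[T5,T7,T3] holders={T1,T2,T4,T6}
Step 20: signal(T6) -> count=0 queue=[T7,T3] holders={T1,T2,T4,T5}
Final holders: {T1,T2,T4,T5} -> T7 not in holders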